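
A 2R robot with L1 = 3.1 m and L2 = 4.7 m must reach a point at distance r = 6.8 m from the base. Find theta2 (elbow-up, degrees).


cos(theta2) = (r^2 - L1^2 - L2^2) / (2*L1*L2)
cos(theta2) = (46.24 - 9.61 - 22.09) / 29.14
cos(theta2) = 0.49897
theta2 = 60.0681 degrees


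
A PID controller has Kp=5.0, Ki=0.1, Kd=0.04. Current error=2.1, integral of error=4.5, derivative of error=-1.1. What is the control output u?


u = Kp*e + Ki*int(e) + Kd*de/dt
= 5.0*2.1 + 0.1*4.5 + 0.04*(-1.1)
= 10.5 + 0.45 + -0.044
= 10.906


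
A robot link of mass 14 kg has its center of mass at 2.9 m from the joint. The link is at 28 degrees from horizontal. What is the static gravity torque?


tau = m*g*L*cos(angle)
= 14 * 9.81 * 2.9 * cos(28 deg)
= 14 * 9.81 * 2.9 * 0.8829
= 351.6657 Nm


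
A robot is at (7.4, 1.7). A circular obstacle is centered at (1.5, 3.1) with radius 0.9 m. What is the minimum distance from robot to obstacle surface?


center_dist = sqrt((7.4-1.5)^2 + (1.7-3.1)^2)
= sqrt(34.81 + 1.96)
= 6.0638
min_dist = center_dist - radius = 6.0638 - 0.9 = 5.1638 m


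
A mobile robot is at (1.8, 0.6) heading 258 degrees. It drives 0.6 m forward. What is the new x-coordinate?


x_new = x0 + d*cos(theta)
= 1.8 + 0.6*cos(258)
= 1.8 + -0.1247
= 1.6753


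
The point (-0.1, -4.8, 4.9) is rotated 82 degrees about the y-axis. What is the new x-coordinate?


Rotation about y-axis: x' = x*cos(theta) + z*sin(theta)
= -0.1 * 0.1392 + 4.9 * 0.9903
= 4.8384


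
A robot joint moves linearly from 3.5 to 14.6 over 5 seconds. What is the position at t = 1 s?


s = t/T = 1/5 = 0.2
p(t) = p0 + (pf-p0)*s
= 3.5 + (14.6 - 3.5) * 0.2
= 5.72


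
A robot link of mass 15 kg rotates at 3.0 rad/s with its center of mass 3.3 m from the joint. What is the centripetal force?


F = m * omega^2 * r
= 15 * 3.0^2 * 3.3
= 15 * 9.0 * 3.3
= 445.5 N


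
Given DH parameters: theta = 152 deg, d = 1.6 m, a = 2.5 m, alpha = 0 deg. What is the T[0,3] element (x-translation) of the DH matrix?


T[0,3] = a * cos(theta)
= 2.5 * cos(152 deg)
= 2.5 * -0.8829
= -2.2074


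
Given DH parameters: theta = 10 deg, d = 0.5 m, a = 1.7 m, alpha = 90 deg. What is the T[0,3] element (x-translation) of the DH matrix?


T[0,3] = a * cos(theta)
= 1.7 * cos(10 deg)
= 1.7 * 0.9848
= 1.6742


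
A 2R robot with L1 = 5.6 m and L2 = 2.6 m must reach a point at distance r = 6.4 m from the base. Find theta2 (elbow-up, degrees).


cos(theta2) = (r^2 - L1^2 - L2^2) / (2*L1*L2)
cos(theta2) = (40.96 - 31.36 - 6.76) / 29.12
cos(theta2) = 0.097527
theta2 = 84.4032 degrees


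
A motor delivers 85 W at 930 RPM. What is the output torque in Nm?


omega = 930 * 2*pi/60 = 97.3894 rad/s
tau = P / omega = 85 / 97.3894
= 0.8728 Nm


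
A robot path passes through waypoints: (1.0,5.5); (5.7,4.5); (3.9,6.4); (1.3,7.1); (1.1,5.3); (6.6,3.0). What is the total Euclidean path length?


Segment lengths:
  seg1 = sqrt((4.7)^2 + (-1.0)^2) = 4.8052
  seg2 = sqrt((-1.8)^2 + (1.9)^2) = 2.6173
  seg3 = sqrt((-2.6)^2 + (0.7)^2) = 2.6926
  seg4 = sqrt((-0.2)^2 + (-1.8)^2) = 1.8111
  seg5 = sqrt((5.5)^2 + (-2.3)^2) = 5.9615
Total = 17.8877


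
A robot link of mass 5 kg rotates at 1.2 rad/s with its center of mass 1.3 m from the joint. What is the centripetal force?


F = m * omega^2 * r
= 5 * 1.2^2 * 1.3
= 5 * 1.44 * 1.3
= 9.36 N


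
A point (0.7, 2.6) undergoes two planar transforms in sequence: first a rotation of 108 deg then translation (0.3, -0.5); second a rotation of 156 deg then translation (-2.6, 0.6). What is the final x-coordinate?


After transform 1:
x1 = cos(108)*0.7 - sin(108)*2.6 + 0.3 = -2.3891
y1 = sin(108)*0.7 + cos(108)*2.6 + -0.5 = -0.6377
After transform 2:
x2 = cos(156)*-2.3891 - sin(156)*-0.6377 + -2.6
= -0.1581


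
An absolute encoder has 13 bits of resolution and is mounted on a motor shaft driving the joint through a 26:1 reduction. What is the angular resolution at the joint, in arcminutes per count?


counts = 2^13 = 8192
effective counts at joint = 8192 * 26 = 212992
resolution = 360*60 / 212992
= 0.1014 arcmin/count


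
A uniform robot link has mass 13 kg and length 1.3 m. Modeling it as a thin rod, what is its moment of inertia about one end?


I = (1/3) * m * L^2
= (1/3) * 13 * 1.3^2
= 0.333333 * 13 * 1.69
= 7.3233 kg*m^2


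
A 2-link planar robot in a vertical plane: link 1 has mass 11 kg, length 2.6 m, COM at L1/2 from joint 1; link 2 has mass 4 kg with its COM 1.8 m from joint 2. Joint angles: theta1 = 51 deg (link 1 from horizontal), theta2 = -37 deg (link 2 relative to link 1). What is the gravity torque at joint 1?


Horizontal distance from joint 1 to link-1 COM:
  x_c1 = (L1/2)*cos(t1) = 1.3 * 0.6293 = 0.8181 m
Horizontal distance from joint 1 to link-2 COM:
  x_c2 = L1*cos(t1) + Lc2*cos(t1+t2)
       = 2.6*0.6293 + 1.8*0.9703 = 3.3828 m
tau1 = m1*g*x_c1 + m2*g*x_c2
     = 11*9.81*0.8181 + 4*9.81*3.3828
     = 88.283 + 132.7397
     = 221.0227 Nm


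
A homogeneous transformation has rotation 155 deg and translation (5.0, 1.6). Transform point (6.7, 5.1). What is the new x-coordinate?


x' = cos(theta)*px - sin(theta)*py + tx
= -0.9063*6.7 - 0.4226*5.1 + 5.0
= -3.2276


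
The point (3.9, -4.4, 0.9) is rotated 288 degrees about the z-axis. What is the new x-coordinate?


Rotation about z-axis: x' = x*cos(theta) - y*sin(theta)
= 3.9 * 0.309 - -4.4 * -0.9511
= -2.9795


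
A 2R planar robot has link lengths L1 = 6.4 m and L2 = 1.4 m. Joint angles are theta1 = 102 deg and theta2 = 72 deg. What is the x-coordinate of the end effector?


Convert angles to radians: theta1 = 1.7802, theta2 = 1.2566
x = L1*cos(theta1) + L2*cos(theta1+theta2)
x = -1.3306 + -1.3923
x = -2.723


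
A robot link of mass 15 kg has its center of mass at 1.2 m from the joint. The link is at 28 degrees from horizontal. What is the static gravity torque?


tau = m*g*L*cos(angle)
= 15 * 9.81 * 1.2 * cos(28 deg)
= 15 * 9.81 * 1.2 * 0.8829
= 155.9109 Nm


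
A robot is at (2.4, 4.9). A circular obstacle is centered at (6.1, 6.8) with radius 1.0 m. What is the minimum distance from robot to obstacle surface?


center_dist = sqrt((2.4-6.1)^2 + (4.9-6.8)^2)
= sqrt(13.69 + 3.61)
= 4.1593
min_dist = center_dist - radius = 4.1593 - 1.0 = 3.1593 m


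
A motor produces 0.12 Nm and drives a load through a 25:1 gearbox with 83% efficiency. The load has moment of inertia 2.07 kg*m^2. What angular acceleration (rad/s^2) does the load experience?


tau_out = tau_motor * N * eta
= 0.12 * 25 * 0.83 = 2.49 Nm
alpha = tau_out / I = 2.49 / 2.07
= 1.2029 rad/s^2


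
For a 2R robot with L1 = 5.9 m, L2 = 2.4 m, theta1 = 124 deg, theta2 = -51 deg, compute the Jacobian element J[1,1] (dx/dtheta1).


J[1,1] = -L1*sin(t1) - L2*sin(t1+t2)
= -5.9*sin(124) - 2.4*sin(73)
= -7.1865


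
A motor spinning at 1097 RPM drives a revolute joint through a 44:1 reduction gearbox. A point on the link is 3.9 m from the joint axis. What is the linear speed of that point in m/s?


omega_motor = 1097 * 2*pi/60 = 114.8776 rad/s
omega_joint = omega_motor / 44 = 2.6109 rad/s
v = omega_joint * r = 2.6109 * 3.9
= 10.1823 m/s


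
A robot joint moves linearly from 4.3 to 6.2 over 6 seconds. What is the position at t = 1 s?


s = t/T = 1/6 = 0.1667
p(t) = p0 + (pf-p0)*s
= 4.3 + (6.2 - 4.3) * 0.1667
= 4.6167


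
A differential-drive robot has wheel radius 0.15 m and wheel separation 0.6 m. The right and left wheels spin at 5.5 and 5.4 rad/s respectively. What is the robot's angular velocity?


vR = r*wR = 0.15*5.5 = 0.825 m/s
vL = r*wL = 0.15*5.4 = 0.81 m/s
v = (vR+vL)/2 = 0.8175 m/s
omega = (vR-vL)/L = 0.025 rad/s
angular velocity = 0.025 rad/s


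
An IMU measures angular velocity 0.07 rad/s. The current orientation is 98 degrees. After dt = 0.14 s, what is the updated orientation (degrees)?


delta_theta = w * dt = 0.07 * 0.14 = 0.0098 rad
= 0.5615 deg
theta_new = 98 + 0.5615 = 98.5615 deg


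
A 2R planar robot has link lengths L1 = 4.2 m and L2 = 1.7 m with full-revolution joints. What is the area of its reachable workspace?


r_max = L1 + L2 = 5.9 m
r_min = |L1 - L2| = 2.5 m
Area = pi*(r_max^2 - r_min^2)
= pi*(34.81 - 6.25)
= pi * 28.56
= 89.7239 m^2


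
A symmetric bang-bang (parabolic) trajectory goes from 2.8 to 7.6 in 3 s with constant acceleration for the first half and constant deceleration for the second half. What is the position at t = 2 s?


Symmetric rest-to-rest: each phase covers (pf-p0)/2 in time T/2. 0.5*a*(T/2)^2 = (pf-p0)/2 => a = 4*(pf-p0)/T^2
a = 4*(7.6-2.8)/3^2 = 2.1333
t = 2 is in the deceleration phase (t > T/2).
p = pf - 0.5*a*(T-t)^2 = 7.6 - 0.5*2.1333*1^2
= 6.5333


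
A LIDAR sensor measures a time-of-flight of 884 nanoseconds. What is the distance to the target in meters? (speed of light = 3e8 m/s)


tof = 884 ns = 8.84e-07 s
dist = c * tof / 2
= 3e8 * 8.84e-07 / 2
= 132.6 m


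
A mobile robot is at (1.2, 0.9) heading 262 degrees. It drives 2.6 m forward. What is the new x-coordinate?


x_new = x0 + d*cos(theta)
= 1.2 + 2.6*cos(262)
= 1.2 + -0.3619
= 0.8381


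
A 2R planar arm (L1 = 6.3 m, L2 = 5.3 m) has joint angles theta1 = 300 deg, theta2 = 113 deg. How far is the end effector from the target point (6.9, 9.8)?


End effector via forward kinematics:
x = L1*cos(t1) + L2*cos(t1+t2) = 6.3396
y = L1*sin(t1) + L2*sin(t1+t2) = -1.2232
Distance to target:
d = sqrt((6.9 - 6.3396)^2 + (9.8 - -1.2232)^2)
= sqrt(0.314 + 121.5108)
= 11.0374 m


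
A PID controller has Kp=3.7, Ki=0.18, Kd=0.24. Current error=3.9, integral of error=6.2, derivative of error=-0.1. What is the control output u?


u = Kp*e + Ki*int(e) + Kd*de/dt
= 3.7*3.9 + 0.18*6.2 + 0.24*(-0.1)
= 14.43 + 1.116 + -0.024
= 15.522


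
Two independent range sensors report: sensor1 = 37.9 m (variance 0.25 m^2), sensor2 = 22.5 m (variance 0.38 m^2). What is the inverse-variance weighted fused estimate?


w1 = (1/var1) / (1/var1 + 1/var2)
   = 4.0 / (4.0 + 2.6316) = 0.6032
w2 = 1 - w1 = 0.3968
fused = w1*s1 + w2*s2 = 22.8603 + 8.9286
= 31.7889 m


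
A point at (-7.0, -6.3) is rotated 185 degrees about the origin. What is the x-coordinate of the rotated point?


x' = x*cos(theta) - y*sin(theta)
cos(185 deg) = -0.9962, sin(185 deg) = -0.0872
x' = -7.0 * -0.9962 - -6.3 * -0.0872
= 6.9734 - 0.5491
= 6.4243


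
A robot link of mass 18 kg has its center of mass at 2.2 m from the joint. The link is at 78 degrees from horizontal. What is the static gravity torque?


tau = m*g*L*cos(angle)
= 18 * 9.81 * 2.2 * cos(78 deg)
= 18 * 9.81 * 2.2 * 0.2079
= 80.7687 Nm


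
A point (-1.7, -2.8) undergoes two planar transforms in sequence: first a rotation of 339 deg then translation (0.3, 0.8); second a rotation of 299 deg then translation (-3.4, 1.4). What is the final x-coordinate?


After transform 1:
x1 = cos(339)*-1.7 - sin(339)*-2.8 + 0.3 = -2.2905
y1 = sin(339)*-1.7 + cos(339)*-2.8 + 0.8 = -1.2048
After transform 2:
x2 = cos(299)*-2.2905 - sin(299)*-1.2048 + -3.4
= -5.5642


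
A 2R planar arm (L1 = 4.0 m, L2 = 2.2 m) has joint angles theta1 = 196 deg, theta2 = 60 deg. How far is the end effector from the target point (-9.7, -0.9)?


End effector via forward kinematics:
x = L1*cos(t1) + L2*cos(t1+t2) = -4.3773
y = L1*sin(t1) + L2*sin(t1+t2) = -3.2372
Distance to target:
d = sqrt((-9.7 - -4.3773)^2 + (-0.9 - -3.2372)^2)
= sqrt(28.3314 + 5.4625)
= 5.8133 m


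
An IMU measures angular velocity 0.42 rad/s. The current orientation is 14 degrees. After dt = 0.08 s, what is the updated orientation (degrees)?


delta_theta = w * dt = 0.42 * 0.08 = 0.0336 rad
= 1.9251 deg
theta_new = 14 + 1.9251 = 15.9251 deg


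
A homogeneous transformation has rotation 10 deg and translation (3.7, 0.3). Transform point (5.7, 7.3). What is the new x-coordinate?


x' = cos(theta)*px - sin(theta)*py + tx
= 0.9848*5.7 - 0.1736*7.3 + 3.7
= 8.0458


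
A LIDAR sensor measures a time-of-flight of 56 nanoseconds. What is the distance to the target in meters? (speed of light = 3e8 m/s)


tof = 56 ns = 5.6e-08 s
dist = c * tof / 2
= 3e8 * 5.6e-08 / 2
= 8.4 m


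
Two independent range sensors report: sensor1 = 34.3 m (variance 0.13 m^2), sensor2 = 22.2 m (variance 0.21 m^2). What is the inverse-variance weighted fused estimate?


w1 = (1/var1) / (1/var1 + 1/var2)
   = 7.6923 / (7.6923 + 4.7619) = 0.6176
w2 = 1 - w1 = 0.3824
fused = w1*s1 + w2*s2 = 21.1853 + 8.4882
= 29.6735 m


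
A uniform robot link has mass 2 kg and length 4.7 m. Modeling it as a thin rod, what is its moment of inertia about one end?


I = (1/3) * m * L^2
= (1/3) * 2 * 4.7^2
= 0.333333 * 2 * 22.09
= 14.7267 kg*m^2


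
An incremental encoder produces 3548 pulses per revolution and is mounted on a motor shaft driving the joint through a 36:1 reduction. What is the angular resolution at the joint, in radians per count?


counts per rev = 3548
effective counts at joint = 3548 * 36 = 127728
resolution = 2*pi / 127728
= 4.9192e-05 rad/count


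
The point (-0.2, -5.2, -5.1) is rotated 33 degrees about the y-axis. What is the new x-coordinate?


Rotation about y-axis: x' = x*cos(theta) + z*sin(theta)
= -0.2 * 0.8387 + -5.1 * 0.5446
= -2.9454


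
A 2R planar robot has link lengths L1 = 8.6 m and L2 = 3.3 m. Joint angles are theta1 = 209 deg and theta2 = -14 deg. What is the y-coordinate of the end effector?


Convert angles to radians: theta1 = 3.6477, theta2 = -0.2443
y = L1*sin(theta1) + L2*sin(theta1+theta2)
y = -4.1694 + -0.8541
y = -5.0235


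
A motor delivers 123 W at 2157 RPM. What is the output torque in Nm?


omega = 2157 * 2*pi/60 = 225.8805 rad/s
tau = P / omega = 123 / 225.8805
= 0.5445 Nm


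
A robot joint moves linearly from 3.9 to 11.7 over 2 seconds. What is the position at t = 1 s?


s = t/T = 1/2 = 0.5
p(t) = p0 + (pf-p0)*s
= 3.9 + (11.7 - 3.9) * 0.5
= 7.8


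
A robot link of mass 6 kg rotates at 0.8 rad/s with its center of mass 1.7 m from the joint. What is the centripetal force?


F = m * omega^2 * r
= 6 * 0.8^2 * 1.7
= 6 * 0.64 * 1.7
= 6.528 N


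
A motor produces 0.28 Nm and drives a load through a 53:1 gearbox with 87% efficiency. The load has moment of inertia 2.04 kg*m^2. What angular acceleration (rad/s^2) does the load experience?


tau_out = tau_motor * N * eta
= 0.28 * 53 * 0.87 = 12.9108 Nm
alpha = tau_out / I = 12.9108 / 2.04
= 6.3288 rad/s^2


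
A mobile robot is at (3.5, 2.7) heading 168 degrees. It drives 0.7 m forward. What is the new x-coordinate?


x_new = x0 + d*cos(theta)
= 3.5 + 0.7*cos(168)
= 3.5 + -0.6847
= 2.8153


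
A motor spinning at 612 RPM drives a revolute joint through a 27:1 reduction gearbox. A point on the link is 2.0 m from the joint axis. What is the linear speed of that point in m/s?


omega_motor = 612 * 2*pi/60 = 64.0885 rad/s
omega_joint = omega_motor / 27 = 2.3736 rad/s
v = omega_joint * r = 2.3736 * 2.0
= 4.7473 m/s


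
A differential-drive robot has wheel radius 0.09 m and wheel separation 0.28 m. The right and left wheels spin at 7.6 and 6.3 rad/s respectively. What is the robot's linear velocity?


vR = r*wR = 0.09*7.6 = 0.684 m/s
vL = r*wL = 0.09*6.3 = 0.567 m/s
v = (vR+vL)/2 = 0.6255 m/s
omega = (vR-vL)/L = 0.4179 rad/s
linear velocity = 0.6255 m/s


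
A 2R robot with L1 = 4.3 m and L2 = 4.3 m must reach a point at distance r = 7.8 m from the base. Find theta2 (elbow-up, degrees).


cos(theta2) = (r^2 - L1^2 - L2^2) / (2*L1*L2)
cos(theta2) = (60.84 - 18.49 - 18.49) / 36.98
cos(theta2) = 0.645214
theta2 = 49.8183 degrees


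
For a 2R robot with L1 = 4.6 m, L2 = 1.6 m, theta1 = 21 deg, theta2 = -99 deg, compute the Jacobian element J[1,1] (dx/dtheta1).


J[1,1] = -L1*sin(t1) - L2*sin(t1+t2)
= -4.6*sin(21) - 1.6*sin(-78)
= -0.0835


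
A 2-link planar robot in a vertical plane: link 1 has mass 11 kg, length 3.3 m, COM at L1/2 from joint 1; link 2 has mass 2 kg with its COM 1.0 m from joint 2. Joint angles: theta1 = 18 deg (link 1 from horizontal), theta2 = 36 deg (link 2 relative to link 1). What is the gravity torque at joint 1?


Horizontal distance from joint 1 to link-1 COM:
  x_c1 = (L1/2)*cos(t1) = 1.65 * 0.9511 = 1.5692 m
Horizontal distance from joint 1 to link-2 COM:
  x_c2 = L1*cos(t1) + Lc2*cos(t1+t2)
       = 3.3*0.9511 + 1.0*0.5878 = 3.7263 m
tau1 = m1*g*x_c1 + m2*g*x_c2
     = 11*9.81*1.5692 + 2*9.81*3.7263
     = 169.337 + 73.1095
     = 242.4465 Nm


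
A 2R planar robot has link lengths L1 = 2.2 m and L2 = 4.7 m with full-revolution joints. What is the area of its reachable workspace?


r_max = L1 + L2 = 6.9 m
r_min = |L1 - L2| = 2.5 m
Area = pi*(r_max^2 - r_min^2)
= pi*(47.61 - 6.25)
= pi * 41.36
= 129.9363 m^2


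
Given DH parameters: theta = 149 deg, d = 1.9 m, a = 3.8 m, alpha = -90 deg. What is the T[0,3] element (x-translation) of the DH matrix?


T[0,3] = a * cos(theta)
= 3.8 * cos(149 deg)
= 3.8 * -0.8572
= -3.2572


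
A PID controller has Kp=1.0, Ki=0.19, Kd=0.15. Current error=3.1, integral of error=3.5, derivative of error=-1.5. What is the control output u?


u = Kp*e + Ki*int(e) + Kd*de/dt
= 1.0*3.1 + 0.19*3.5 + 0.15*(-1.5)
= 3.1 + 0.665 + -0.225
= 3.54


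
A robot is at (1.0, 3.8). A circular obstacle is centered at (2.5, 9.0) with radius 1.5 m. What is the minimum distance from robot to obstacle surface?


center_dist = sqrt((1.0-2.5)^2 + (3.8-9.0)^2)
= sqrt(2.25 + 27.04)
= 5.412
min_dist = center_dist - radius = 5.412 - 1.5 = 3.912 m


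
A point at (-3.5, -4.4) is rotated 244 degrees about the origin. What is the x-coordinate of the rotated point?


x' = x*cos(theta) - y*sin(theta)
cos(244 deg) = -0.4384, sin(244 deg) = -0.8988
x' = -3.5 * -0.4384 - -4.4 * -0.8988
= 1.5343 - 3.9547
= -2.4204


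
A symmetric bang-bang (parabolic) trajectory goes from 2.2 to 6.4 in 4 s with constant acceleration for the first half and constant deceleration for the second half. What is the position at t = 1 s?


Symmetric rest-to-rest: each phase covers (pf-p0)/2 in time T/2. 0.5*a*(T/2)^2 = (pf-p0)/2 => a = 4*(pf-p0)/T^2
a = 4*(6.4-2.2)/4^2 = 1.05
t = 1 is in the acceleration phase (t <= T/2).
p = p0 + 0.5*a*t^2 = 2.2 + 0.5*1.05*1^2
= 2.725


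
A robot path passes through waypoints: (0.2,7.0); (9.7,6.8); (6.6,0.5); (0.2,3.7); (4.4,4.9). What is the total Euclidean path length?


Segment lengths:
  seg1 = sqrt((9.5)^2 + (-0.2)^2) = 9.5021
  seg2 = sqrt((-3.1)^2 + (-6.3)^2) = 7.0214
  seg3 = sqrt((-6.4)^2 + (3.2)^2) = 7.1554
  seg4 = sqrt((4.2)^2 + (1.2)^2) = 4.3681
Total = 28.047


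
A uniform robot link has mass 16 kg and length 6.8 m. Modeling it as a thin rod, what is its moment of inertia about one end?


I = (1/3) * m * L^2
= (1/3) * 16 * 6.8^2
= 0.333333 * 16 * 46.24
= 246.6133 kg*m^2


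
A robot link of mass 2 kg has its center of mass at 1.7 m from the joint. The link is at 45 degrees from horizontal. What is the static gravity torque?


tau = m*g*L*cos(angle)
= 2 * 9.81 * 1.7 * cos(45 deg)
= 2 * 9.81 * 1.7 * 0.7071
= 23.5848 Nm


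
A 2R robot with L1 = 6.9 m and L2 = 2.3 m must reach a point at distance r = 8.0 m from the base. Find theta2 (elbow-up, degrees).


cos(theta2) = (r^2 - L1^2 - L2^2) / (2*L1*L2)
cos(theta2) = (64.0 - 47.61 - 5.29) / 31.74
cos(theta2) = 0.349716
theta2 = 69.53 degrees


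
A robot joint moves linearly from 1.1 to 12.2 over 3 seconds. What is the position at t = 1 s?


s = t/T = 1/3 = 0.3333
p(t) = p0 + (pf-p0)*s
= 1.1 + (12.2 - 1.1) * 0.3333
= 4.8


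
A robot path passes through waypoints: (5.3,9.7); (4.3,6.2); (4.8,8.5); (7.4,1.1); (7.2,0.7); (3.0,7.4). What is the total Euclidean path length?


Segment lengths:
  seg1 = sqrt((-1.0)^2 + (-3.5)^2) = 3.6401
  seg2 = sqrt((0.5)^2 + (2.3)^2) = 2.3537
  seg3 = sqrt((2.6)^2 + (-7.4)^2) = 7.8435
  seg4 = sqrt((-0.2)^2 + (-0.4)^2) = 0.4472
  seg5 = sqrt((-4.2)^2 + (6.7)^2) = 7.9076
Total = 22.192


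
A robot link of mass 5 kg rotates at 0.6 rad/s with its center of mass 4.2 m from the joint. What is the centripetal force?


F = m * omega^2 * r
= 5 * 0.6^2 * 4.2
= 5 * 0.36 * 4.2
= 7.56 N


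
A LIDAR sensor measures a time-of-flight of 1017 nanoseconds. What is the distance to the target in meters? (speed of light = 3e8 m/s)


tof = 1017 ns = 1.017e-06 s
dist = c * tof / 2
= 3e8 * 1.017e-06 / 2
= 152.55 m


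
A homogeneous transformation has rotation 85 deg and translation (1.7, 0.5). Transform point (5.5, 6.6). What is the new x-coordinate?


x' = cos(theta)*px - sin(theta)*py + tx
= 0.0872*5.5 - 0.9962*6.6 + 1.7
= -4.3955


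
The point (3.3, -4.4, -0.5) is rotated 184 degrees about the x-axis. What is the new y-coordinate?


Rotation about x-axis: y' = y*cos(theta) - z*sin(theta)
= -4.4 * -0.9976 - -0.5 * -0.0698
= 4.3544


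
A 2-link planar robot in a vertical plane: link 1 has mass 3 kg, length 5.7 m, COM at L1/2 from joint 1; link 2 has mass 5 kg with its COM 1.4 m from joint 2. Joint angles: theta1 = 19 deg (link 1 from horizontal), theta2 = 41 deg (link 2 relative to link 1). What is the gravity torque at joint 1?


Horizontal distance from joint 1 to link-1 COM:
  x_c1 = (L1/2)*cos(t1) = 2.85 * 0.9455 = 2.6947 m
Horizontal distance from joint 1 to link-2 COM:
  x_c2 = L1*cos(t1) + Lc2*cos(t1+t2)
       = 5.7*0.9455 + 1.4*0.5 = 6.0895 m
tau1 = m1*g*x_c1 + m2*g*x_c2
     = 3*9.81*2.6947 + 5*9.81*6.0895
     = 79.3058 + 298.6878
     = 377.9937 Nm


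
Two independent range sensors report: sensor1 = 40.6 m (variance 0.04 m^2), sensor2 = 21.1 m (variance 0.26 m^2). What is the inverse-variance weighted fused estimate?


w1 = (1/var1) / (1/var1 + 1/var2)
   = 25.0 / (25.0 + 3.8462) = 0.8667
w2 = 1 - w1 = 0.1333
fused = w1*s1 + w2*s2 = 35.1867 + 2.8133
= 38.0 m


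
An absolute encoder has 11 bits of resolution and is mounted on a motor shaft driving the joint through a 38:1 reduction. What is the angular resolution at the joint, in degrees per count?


counts = 2^11 = 2048
effective counts at joint = 2048 * 38 = 77824
resolution = 360 / 77824
= 0.0046 deg/count


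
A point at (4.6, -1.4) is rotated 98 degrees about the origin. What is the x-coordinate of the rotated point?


x' = x*cos(theta) - y*sin(theta)
cos(98 deg) = -0.1392, sin(98 deg) = 0.9903
x' = 4.6 * -0.1392 - -1.4 * 0.9903
= -0.6402 - -1.3864
= 0.7462


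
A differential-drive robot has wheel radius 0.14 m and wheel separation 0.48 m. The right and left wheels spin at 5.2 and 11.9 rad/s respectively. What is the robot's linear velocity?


vR = r*wR = 0.14*5.2 = 0.728 m/s
vL = r*wL = 0.14*11.9 = 1.666 m/s
v = (vR+vL)/2 = 1.197 m/s
omega = (vR-vL)/L = -1.9542 rad/s
linear velocity = 1.197 m/s


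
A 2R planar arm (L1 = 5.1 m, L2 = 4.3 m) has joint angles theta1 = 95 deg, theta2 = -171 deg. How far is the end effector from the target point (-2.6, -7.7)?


End effector via forward kinematics:
x = L1*cos(t1) + L2*cos(t1+t2) = 0.5958
y = L1*sin(t1) + L2*sin(t1+t2) = 0.9083
Distance to target:
d = sqrt((-2.6 - 0.5958)^2 + (-7.7 - 0.9083)^2)
= sqrt(10.2129 + 74.1032)
= 9.1824 m


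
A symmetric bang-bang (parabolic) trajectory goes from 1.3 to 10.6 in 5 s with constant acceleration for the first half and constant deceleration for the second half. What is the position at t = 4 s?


Symmetric rest-to-rest: each phase covers (pf-p0)/2 in time T/2. 0.5*a*(T/2)^2 = (pf-p0)/2 => a = 4*(pf-p0)/T^2
a = 4*(10.6-1.3)/5^2 = 1.488
t = 4 is in the deceleration phase (t > T/2).
p = pf - 0.5*a*(T-t)^2 = 10.6 - 0.5*1.488*1^2
= 9.856


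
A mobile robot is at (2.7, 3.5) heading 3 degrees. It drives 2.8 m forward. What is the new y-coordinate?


y_new = y0 + d*sin(theta)
= 3.5 + 2.8*sin(3)
= 3.5 + 0.1465
= 3.6465


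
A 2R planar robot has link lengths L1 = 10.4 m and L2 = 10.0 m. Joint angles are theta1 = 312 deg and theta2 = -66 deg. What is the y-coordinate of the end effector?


Convert angles to radians: theta1 = 5.4454, theta2 = -1.1519
y = L1*sin(theta1) + L2*sin(theta1+theta2)
y = -7.7287 + -9.1355
y = -16.8642


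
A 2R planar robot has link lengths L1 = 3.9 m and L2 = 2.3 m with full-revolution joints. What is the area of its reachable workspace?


r_max = L1 + L2 = 6.2 m
r_min = |L1 - L2| = 1.6 m
Area = pi*(r_max^2 - r_min^2)
= pi*(38.44 - 2.56)
= pi * 35.88
= 112.7203 m^2


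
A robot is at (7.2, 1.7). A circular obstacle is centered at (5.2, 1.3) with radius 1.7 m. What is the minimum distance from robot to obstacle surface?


center_dist = sqrt((7.2-5.2)^2 + (1.7-1.3)^2)
= sqrt(4.0 + 0.16)
= 2.0396
min_dist = center_dist - radius = 2.0396 - 1.7 = 0.3396 m


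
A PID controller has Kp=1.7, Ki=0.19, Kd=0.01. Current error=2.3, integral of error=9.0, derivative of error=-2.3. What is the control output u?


u = Kp*e + Ki*int(e) + Kd*de/dt
= 1.7*2.3 + 0.19*9.0 + 0.01*(-2.3)
= 3.91 + 1.71 + -0.023
= 5.597


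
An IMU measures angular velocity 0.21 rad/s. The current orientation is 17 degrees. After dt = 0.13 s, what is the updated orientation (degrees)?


delta_theta = w * dt = 0.21 * 0.13 = 0.0273 rad
= 1.5642 deg
theta_new = 17 + 1.5642 = 18.5642 deg


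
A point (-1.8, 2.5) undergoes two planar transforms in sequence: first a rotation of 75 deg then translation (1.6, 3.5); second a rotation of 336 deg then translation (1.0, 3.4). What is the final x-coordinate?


After transform 1:
x1 = cos(75)*-1.8 - sin(75)*2.5 + 1.6 = -1.2807
y1 = sin(75)*-1.8 + cos(75)*2.5 + 3.5 = 2.4084
After transform 2:
x2 = cos(336)*-1.2807 - sin(336)*2.4084 + 1.0
= 0.8096


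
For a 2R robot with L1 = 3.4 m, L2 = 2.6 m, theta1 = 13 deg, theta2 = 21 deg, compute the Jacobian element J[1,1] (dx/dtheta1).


J[1,1] = -L1*sin(t1) - L2*sin(t1+t2)
= -3.4*sin(13) - 2.6*sin(34)
= -2.2187


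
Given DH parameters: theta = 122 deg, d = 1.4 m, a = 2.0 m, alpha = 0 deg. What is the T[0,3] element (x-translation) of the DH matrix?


T[0,3] = a * cos(theta)
= 2.0 * cos(122 deg)
= 2.0 * -0.5299
= -1.0598


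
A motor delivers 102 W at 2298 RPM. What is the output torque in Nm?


omega = 2298 * 2*pi/60 = 240.646 rad/s
tau = P / omega = 102 / 240.646
= 0.4239 Nm


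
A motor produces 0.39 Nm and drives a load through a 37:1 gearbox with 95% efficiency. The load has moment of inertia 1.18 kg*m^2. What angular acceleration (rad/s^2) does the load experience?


tau_out = tau_motor * N * eta
= 0.39 * 37 * 0.95 = 13.7085 Nm
alpha = tau_out / I = 13.7085 / 1.18
= 11.6174 rad/s^2


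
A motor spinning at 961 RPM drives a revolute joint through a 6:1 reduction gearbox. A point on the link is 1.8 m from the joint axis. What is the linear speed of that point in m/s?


omega_motor = 961 * 2*pi/60 = 100.6357 rad/s
omega_joint = omega_motor / 6 = 16.7726 rad/s
v = omega_joint * r = 16.7726 * 1.8
= 30.1907 m/s


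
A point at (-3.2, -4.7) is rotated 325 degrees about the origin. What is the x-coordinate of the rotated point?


x' = x*cos(theta) - y*sin(theta)
cos(325 deg) = 0.8192, sin(325 deg) = -0.5736
x' = -3.2 * 0.8192 - -4.7 * -0.5736
= -2.6213 - 2.6958
= -5.3171


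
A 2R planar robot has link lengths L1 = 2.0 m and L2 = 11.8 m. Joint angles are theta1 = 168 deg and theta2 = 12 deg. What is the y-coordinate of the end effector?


Convert angles to radians: theta1 = 2.9322, theta2 = 0.2094
y = L1*sin(theta1) + L2*sin(theta1+theta2)
y = 0.4158 + 0.0
y = 0.4158


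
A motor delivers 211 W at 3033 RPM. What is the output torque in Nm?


omega = 3033 * 2*pi/60 = 317.615 rad/s
tau = P / omega = 211 / 317.615
= 0.6643 Nm


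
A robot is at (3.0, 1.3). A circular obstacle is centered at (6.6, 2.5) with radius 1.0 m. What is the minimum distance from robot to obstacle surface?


center_dist = sqrt((3.0-6.6)^2 + (1.3-2.5)^2)
= sqrt(12.96 + 1.44)
= 3.7947
min_dist = center_dist - radius = 3.7947 - 1.0 = 2.7947 m


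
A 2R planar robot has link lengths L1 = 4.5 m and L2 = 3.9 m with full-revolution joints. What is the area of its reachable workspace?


r_max = L1 + L2 = 8.4 m
r_min = |L1 - L2| = 0.6 m
Area = pi*(r_max^2 - r_min^2)
= pi*(70.56 - 0.36)
= pi * 70.2
= 220.5398 m^2


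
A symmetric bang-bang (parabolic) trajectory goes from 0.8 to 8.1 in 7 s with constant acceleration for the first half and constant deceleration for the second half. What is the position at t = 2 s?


Symmetric rest-to-rest: each phase covers (pf-p0)/2 in time T/2. 0.5*a*(T/2)^2 = (pf-p0)/2 => a = 4*(pf-p0)/T^2
a = 4*(8.1-0.8)/7^2 = 0.5959
t = 2 is in the acceleration phase (t <= T/2).
p = p0 + 0.5*a*t^2 = 0.8 + 0.5*0.5959*2^2
= 1.9918


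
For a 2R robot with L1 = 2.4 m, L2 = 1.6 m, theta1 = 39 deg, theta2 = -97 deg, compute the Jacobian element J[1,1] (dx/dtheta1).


J[1,1] = -L1*sin(t1) - L2*sin(t1+t2)
= -2.4*sin(39) - 1.6*sin(-58)
= -0.1535


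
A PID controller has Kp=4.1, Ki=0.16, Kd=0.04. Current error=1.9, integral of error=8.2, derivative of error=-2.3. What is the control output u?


u = Kp*e + Ki*int(e) + Kd*de/dt
= 4.1*1.9 + 0.16*8.2 + 0.04*(-2.3)
= 7.79 + 1.312 + -0.092
= 9.01


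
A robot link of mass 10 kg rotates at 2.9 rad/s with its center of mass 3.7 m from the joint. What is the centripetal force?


F = m * omega^2 * r
= 10 * 2.9^2 * 3.7
= 10 * 8.41 * 3.7
= 311.17 N


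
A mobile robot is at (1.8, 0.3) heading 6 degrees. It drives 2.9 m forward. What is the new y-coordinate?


y_new = y0 + d*sin(theta)
= 0.3 + 2.9*sin(6)
= 0.3 + 0.3031
= 0.6031


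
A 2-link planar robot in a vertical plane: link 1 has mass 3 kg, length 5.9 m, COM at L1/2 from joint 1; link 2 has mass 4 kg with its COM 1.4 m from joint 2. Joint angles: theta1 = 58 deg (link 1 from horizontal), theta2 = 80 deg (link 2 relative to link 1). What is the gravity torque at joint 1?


Horizontal distance from joint 1 to link-1 COM:
  x_c1 = (L1/2)*cos(t1) = 2.95 * 0.5299 = 1.5633 m
Horizontal distance from joint 1 to link-2 COM:
  x_c2 = L1*cos(t1) + Lc2*cos(t1+t2)
       = 5.9*0.5299 + 1.4*-0.7431 = 2.0861 m
tau1 = m1*g*x_c1 + m2*g*x_c2
     = 3*9.81*1.5633 + 4*9.81*2.0861
     = 46.0068 + 81.8594
     = 127.8662 Nm


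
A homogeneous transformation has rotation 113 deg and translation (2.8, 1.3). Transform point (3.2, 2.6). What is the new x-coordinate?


x' = cos(theta)*px - sin(theta)*py + tx
= -0.3907*3.2 - 0.9205*2.6 + 2.8
= -0.8437


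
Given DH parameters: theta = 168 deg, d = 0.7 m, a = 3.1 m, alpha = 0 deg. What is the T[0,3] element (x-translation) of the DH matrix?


T[0,3] = a * cos(theta)
= 3.1 * cos(168 deg)
= 3.1 * -0.9781
= -3.0323


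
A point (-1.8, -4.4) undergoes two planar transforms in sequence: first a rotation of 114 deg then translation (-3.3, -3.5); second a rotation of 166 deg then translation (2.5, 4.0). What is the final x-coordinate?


After transform 1:
x1 = cos(114)*-1.8 - sin(114)*-4.4 + -3.3 = 1.4517
y1 = sin(114)*-1.8 + cos(114)*-4.4 + -3.5 = -3.3547
After transform 2:
x2 = cos(166)*1.4517 - sin(166)*-3.3547 + 2.5
= 1.903


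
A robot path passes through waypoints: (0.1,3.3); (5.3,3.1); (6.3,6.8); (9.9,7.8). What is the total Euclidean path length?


Segment lengths:
  seg1 = sqrt((5.2)^2 + (-0.2)^2) = 5.2038
  seg2 = sqrt((1.0)^2 + (3.7)^2) = 3.8328
  seg3 = sqrt((3.6)^2 + (1.0)^2) = 3.7363
Total = 12.7729


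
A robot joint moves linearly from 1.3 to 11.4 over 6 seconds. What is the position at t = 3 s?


s = t/T = 3/6 = 0.5
p(t) = p0 + (pf-p0)*s
= 1.3 + (11.4 - 1.3) * 0.5
= 6.35


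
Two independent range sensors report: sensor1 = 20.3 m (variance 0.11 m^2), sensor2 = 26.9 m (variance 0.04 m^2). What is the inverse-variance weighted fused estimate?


w1 = (1/var1) / (1/var1 + 1/var2)
   = 9.0909 / (9.0909 + 25.0) = 0.2667
w2 = 1 - w1 = 0.7333
fused = w1*s1 + w2*s2 = 5.4133 + 19.7267
= 25.14 m


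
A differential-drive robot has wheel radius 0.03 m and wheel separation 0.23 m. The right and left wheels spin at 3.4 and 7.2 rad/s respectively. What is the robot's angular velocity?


vR = r*wR = 0.03*3.4 = 0.102 m/s
vL = r*wL = 0.03*7.2 = 0.216 m/s
v = (vR+vL)/2 = 0.159 m/s
omega = (vR-vL)/L = -0.4957 rad/s
angular velocity = -0.4957 rad/s


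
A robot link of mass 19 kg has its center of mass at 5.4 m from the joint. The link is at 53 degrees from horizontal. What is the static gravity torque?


tau = m*g*L*cos(angle)
= 19 * 9.81 * 5.4 * cos(53 deg)
= 19 * 9.81 * 5.4 * 0.6018
= 605.7304 Nm


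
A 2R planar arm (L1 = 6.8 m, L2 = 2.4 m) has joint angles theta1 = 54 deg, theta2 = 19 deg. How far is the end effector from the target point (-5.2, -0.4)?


End effector via forward kinematics:
x = L1*cos(t1) + L2*cos(t1+t2) = 4.6986
y = L1*sin(t1) + L2*sin(t1+t2) = 7.7964
Distance to target:
d = sqrt((-5.2 - 4.6986)^2 + (-0.4 - 7.7964)^2)
= sqrt(97.9829 + 67.1817)
= 12.8516 m


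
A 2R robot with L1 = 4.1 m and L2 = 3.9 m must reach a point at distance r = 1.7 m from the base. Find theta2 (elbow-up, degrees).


cos(theta2) = (r^2 - L1^2 - L2^2) / (2*L1*L2)
cos(theta2) = (2.89 - 16.81 - 15.21) / 31.98
cos(theta2) = -0.910882
theta2 = 155.6275 degrees


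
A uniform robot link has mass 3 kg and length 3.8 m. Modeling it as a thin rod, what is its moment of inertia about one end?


I = (1/3) * m * L^2
= (1/3) * 3 * 3.8^2
= 0.333333 * 3 * 14.44
= 14.44 kg*m^2


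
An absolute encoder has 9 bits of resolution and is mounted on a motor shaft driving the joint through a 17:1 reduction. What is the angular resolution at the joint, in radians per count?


counts = 2^9 = 512
effective counts at joint = 512 * 17 = 8704
resolution = 2*pi / 8704
= 7.2187e-04 rad/count


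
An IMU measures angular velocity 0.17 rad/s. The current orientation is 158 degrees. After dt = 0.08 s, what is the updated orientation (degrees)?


delta_theta = w * dt = 0.17 * 0.08 = 0.0136 rad
= 0.7792 deg
theta_new = 158 + 0.7792 = 158.7792 deg


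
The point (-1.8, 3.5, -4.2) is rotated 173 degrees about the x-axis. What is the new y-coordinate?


Rotation about x-axis: y' = y*cos(theta) - z*sin(theta)
= 3.5 * -0.9925 - -4.2 * 0.1219
= -2.9621


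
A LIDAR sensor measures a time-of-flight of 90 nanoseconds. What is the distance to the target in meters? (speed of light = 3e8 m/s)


tof = 90 ns = 9e-08 s
dist = c * tof / 2
= 3e8 * 9e-08 / 2
= 13.5 m


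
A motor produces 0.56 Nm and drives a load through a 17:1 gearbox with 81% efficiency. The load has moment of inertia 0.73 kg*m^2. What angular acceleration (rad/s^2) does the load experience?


tau_out = tau_motor * N * eta
= 0.56 * 17 * 0.81 = 7.7112 Nm
alpha = tau_out / I = 7.7112 / 0.73
= 10.5633 rad/s^2


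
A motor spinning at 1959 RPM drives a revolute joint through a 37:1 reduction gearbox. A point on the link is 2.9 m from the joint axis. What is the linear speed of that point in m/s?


omega_motor = 1959 * 2*pi/60 = 205.146 rad/s
omega_joint = omega_motor / 37 = 5.5445 rad/s
v = omega_joint * r = 5.5445 * 2.9
= 16.079 m/s


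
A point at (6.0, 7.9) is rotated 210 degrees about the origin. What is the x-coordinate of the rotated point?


x' = x*cos(theta) - y*sin(theta)
cos(210 deg) = -0.866, sin(210 deg) = -0.5
x' = 6.0 * -0.866 - 7.9 * -0.5
= -5.1962 - -3.95
= -1.2462


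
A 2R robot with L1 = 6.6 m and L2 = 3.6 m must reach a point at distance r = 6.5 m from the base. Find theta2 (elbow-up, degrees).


cos(theta2) = (r^2 - L1^2 - L2^2) / (2*L1*L2)
cos(theta2) = (42.25 - 43.56 - 12.96) / 47.52
cos(theta2) = -0.300295
theta2 = 107.4753 degrees


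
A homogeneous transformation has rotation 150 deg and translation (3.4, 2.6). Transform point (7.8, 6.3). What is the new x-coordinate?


x' = cos(theta)*px - sin(theta)*py + tx
= -0.866*7.8 - 0.5*6.3 + 3.4
= -6.505


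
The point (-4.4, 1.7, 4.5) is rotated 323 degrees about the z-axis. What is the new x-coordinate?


Rotation about z-axis: x' = x*cos(theta) - y*sin(theta)
= -4.4 * 0.7986 - 1.7 * -0.6018
= -2.4909


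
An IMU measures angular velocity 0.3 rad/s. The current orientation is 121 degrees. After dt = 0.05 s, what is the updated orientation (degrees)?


delta_theta = w * dt = 0.3 * 0.05 = 0.015 rad
= 0.8594 deg
theta_new = 121 + 0.8594 = 121.8594 deg


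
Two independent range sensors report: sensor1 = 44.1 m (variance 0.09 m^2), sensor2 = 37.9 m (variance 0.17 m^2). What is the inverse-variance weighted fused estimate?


w1 = (1/var1) / (1/var1 + 1/var2)
   = 11.1111 / (11.1111 + 5.8824) = 0.6538
w2 = 1 - w1 = 0.3462
fused = w1*s1 + w2*s2 = 28.8346 + 13.1192
= 41.9538 m


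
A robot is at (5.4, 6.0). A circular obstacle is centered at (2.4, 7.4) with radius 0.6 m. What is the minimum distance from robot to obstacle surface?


center_dist = sqrt((5.4-2.4)^2 + (6.0-7.4)^2)
= sqrt(9.0 + 1.96)
= 3.3106
min_dist = center_dist - radius = 3.3106 - 0.6 = 2.7106 m


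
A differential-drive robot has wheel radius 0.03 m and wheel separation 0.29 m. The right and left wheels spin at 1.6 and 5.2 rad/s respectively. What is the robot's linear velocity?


vR = r*wR = 0.03*1.6 = 0.048 m/s
vL = r*wL = 0.03*5.2 = 0.156 m/s
v = (vR+vL)/2 = 0.102 m/s
omega = (vR-vL)/L = -0.3724 rad/s
linear velocity = 0.102 m/s


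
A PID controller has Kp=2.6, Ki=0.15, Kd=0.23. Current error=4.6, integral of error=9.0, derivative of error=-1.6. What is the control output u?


u = Kp*e + Ki*int(e) + Kd*de/dt
= 2.6*4.6 + 0.15*9.0 + 0.23*(-1.6)
= 11.96 + 1.35 + -0.368
= 12.942


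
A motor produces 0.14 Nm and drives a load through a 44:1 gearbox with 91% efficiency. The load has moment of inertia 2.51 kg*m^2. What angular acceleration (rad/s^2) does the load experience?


tau_out = tau_motor * N * eta
= 0.14 * 44 * 0.91 = 5.6056 Nm
alpha = tau_out / I = 5.6056 / 2.51
= 2.2333 rad/s^2


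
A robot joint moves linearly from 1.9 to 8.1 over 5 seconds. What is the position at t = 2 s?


s = t/T = 2/5 = 0.4
p(t) = p0 + (pf-p0)*s
= 1.9 + (8.1 - 1.9) * 0.4
= 4.38


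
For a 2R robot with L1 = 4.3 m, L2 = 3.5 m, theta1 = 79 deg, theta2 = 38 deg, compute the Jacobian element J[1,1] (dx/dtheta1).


J[1,1] = -L1*sin(t1) - L2*sin(t1+t2)
= -4.3*sin(79) - 3.5*sin(117)
= -7.3395


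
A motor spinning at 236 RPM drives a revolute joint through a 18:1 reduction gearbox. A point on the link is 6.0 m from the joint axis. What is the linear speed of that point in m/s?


omega_motor = 236 * 2*pi/60 = 24.7139 rad/s
omega_joint = omega_motor / 18 = 1.373 rad/s
v = omega_joint * r = 1.373 * 6.0
= 8.238 m/s


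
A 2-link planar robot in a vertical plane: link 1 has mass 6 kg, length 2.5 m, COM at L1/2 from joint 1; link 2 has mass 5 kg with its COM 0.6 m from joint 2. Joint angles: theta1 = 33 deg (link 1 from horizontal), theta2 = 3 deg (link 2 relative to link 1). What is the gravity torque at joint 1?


Horizontal distance from joint 1 to link-1 COM:
  x_c1 = (L1/2)*cos(t1) = 1.25 * 0.8387 = 1.0483 m
Horizontal distance from joint 1 to link-2 COM:
  x_c2 = L1*cos(t1) + Lc2*cos(t1+t2)
       = 2.5*0.8387 + 0.6*0.809 = 2.5821 m
tau1 = m1*g*x_c1 + m2*g*x_c2
     = 6*9.81*1.0483 + 5*9.81*2.5821
     = 61.7052 + 126.6513
     = 188.3565 Nm


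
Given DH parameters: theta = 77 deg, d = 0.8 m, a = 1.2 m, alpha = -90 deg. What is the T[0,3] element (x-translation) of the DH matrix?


T[0,3] = a * cos(theta)
= 1.2 * cos(77 deg)
= 1.2 * 0.225
= 0.2699


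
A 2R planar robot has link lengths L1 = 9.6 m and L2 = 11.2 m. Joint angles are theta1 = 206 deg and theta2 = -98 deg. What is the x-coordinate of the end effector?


Convert angles to radians: theta1 = 3.5954, theta2 = -1.7104
x = L1*cos(theta1) + L2*cos(theta1+theta2)
x = -8.6284 + -3.461
x = -12.0894


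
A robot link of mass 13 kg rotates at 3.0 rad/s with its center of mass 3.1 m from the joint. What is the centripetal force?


F = m * omega^2 * r
= 13 * 3.0^2 * 3.1
= 13 * 9.0 * 3.1
= 362.7 N


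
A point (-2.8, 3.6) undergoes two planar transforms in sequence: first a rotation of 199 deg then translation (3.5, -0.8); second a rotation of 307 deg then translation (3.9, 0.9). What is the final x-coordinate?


After transform 1:
x1 = cos(199)*-2.8 - sin(199)*3.6 + 3.5 = 7.3195
y1 = sin(199)*-2.8 + cos(199)*3.6 + -0.8 = -3.2923
After transform 2:
x2 = cos(307)*7.3195 - sin(307)*-3.2923 + 3.9
= 5.6757
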